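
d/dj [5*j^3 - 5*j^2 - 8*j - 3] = 15*j^2 - 10*j - 8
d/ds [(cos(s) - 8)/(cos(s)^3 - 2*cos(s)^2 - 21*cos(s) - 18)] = (67*cos(s)/2 - 13*cos(2*s) + cos(3*s)/2 + 173)*sin(s)/((cos(s) - 6)^2*(cos(s) + 1)^2*(cos(s) + 3)^2)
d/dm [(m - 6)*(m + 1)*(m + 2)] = 3*m^2 - 6*m - 16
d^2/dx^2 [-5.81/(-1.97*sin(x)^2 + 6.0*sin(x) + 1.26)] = (90.192116*sin(x)^4 - 206.0226*sin(x)^3 + 131.558154*sin(x)^2 + 368.1216*sin(x) - 447.163164)/(-1.97*sin(x)^2 + 6.0*sin(x) + 1.26)^3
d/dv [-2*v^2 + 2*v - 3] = 2 - 4*v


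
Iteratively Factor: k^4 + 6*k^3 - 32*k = (k)*(k^3 + 6*k^2 - 32) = k*(k - 2)*(k^2 + 8*k + 16) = k*(k - 2)*(k + 4)*(k + 4)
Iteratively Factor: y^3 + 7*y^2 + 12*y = (y)*(y^2 + 7*y + 12) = y*(y + 4)*(y + 3)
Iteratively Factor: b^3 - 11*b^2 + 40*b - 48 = (b - 3)*(b^2 - 8*b + 16) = (b - 4)*(b - 3)*(b - 4)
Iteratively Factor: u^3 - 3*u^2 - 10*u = (u - 5)*(u^2 + 2*u) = u*(u - 5)*(u + 2)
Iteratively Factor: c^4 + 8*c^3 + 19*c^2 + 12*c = (c)*(c^3 + 8*c^2 + 19*c + 12) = c*(c + 1)*(c^2 + 7*c + 12) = c*(c + 1)*(c + 4)*(c + 3)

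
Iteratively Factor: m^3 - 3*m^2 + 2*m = (m - 1)*(m^2 - 2*m) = (m - 2)*(m - 1)*(m)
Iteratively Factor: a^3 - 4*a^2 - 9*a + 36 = (a + 3)*(a^2 - 7*a + 12) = (a - 4)*(a + 3)*(a - 3)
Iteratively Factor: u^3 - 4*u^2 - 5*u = (u - 5)*(u^2 + u) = u*(u - 5)*(u + 1)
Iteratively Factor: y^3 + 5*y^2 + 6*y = (y + 3)*(y^2 + 2*y) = (y + 2)*(y + 3)*(y)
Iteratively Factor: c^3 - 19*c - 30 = (c + 2)*(c^2 - 2*c - 15) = (c + 2)*(c + 3)*(c - 5)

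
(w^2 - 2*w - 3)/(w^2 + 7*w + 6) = (w - 3)/(w + 6)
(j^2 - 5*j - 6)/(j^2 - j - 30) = (j + 1)/(j + 5)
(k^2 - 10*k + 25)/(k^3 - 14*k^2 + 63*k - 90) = (k - 5)/(k^2 - 9*k + 18)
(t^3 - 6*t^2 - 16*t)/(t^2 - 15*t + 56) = t*(t + 2)/(t - 7)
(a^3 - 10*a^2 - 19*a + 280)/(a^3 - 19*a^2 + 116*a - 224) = (a + 5)/(a - 4)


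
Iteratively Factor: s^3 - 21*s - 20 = (s + 1)*(s^2 - s - 20) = (s + 1)*(s + 4)*(s - 5)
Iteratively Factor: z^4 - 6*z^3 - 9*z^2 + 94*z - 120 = (z - 5)*(z^3 - z^2 - 14*z + 24) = (z - 5)*(z + 4)*(z^2 - 5*z + 6) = (z - 5)*(z - 3)*(z + 4)*(z - 2)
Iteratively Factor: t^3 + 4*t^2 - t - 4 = (t + 1)*(t^2 + 3*t - 4) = (t + 1)*(t + 4)*(t - 1)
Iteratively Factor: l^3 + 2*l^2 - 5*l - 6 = (l + 3)*(l^2 - l - 2) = (l + 1)*(l + 3)*(l - 2)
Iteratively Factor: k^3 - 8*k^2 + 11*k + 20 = (k - 4)*(k^2 - 4*k - 5) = (k - 4)*(k + 1)*(k - 5)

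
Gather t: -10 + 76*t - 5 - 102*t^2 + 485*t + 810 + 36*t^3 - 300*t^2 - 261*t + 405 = 36*t^3 - 402*t^2 + 300*t + 1200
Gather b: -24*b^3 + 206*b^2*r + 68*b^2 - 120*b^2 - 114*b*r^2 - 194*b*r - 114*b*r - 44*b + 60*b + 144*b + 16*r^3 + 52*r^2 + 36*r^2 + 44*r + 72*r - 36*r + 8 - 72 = -24*b^3 + b^2*(206*r - 52) + b*(-114*r^2 - 308*r + 160) + 16*r^3 + 88*r^2 + 80*r - 64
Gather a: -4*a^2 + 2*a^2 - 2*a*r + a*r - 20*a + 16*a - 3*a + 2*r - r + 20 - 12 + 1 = -2*a^2 + a*(-r - 7) + r + 9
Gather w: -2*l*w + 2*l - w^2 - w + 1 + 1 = 2*l - w^2 + w*(-2*l - 1) + 2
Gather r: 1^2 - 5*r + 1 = 2 - 5*r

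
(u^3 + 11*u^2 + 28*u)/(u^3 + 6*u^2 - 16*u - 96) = u*(u + 7)/(u^2 + 2*u - 24)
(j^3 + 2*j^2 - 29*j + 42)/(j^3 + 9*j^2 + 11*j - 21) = (j^2 - 5*j + 6)/(j^2 + 2*j - 3)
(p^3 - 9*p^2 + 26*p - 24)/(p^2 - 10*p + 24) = (p^2 - 5*p + 6)/(p - 6)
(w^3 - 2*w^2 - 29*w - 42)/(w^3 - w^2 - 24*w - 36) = (w - 7)/(w - 6)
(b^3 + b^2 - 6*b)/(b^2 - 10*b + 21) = b*(b^2 + b - 6)/(b^2 - 10*b + 21)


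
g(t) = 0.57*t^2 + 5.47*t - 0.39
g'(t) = 1.14*t + 5.47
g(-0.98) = -5.20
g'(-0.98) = 4.35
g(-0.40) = -2.49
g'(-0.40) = 5.01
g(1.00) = 5.65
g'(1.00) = 6.61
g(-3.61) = -12.71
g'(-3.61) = 1.35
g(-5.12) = -13.45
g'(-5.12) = -0.37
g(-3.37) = -12.35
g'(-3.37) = 1.63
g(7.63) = 74.53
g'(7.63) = 14.17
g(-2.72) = -11.05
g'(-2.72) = 2.37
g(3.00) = 21.15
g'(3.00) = 8.89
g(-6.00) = -12.69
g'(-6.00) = -1.37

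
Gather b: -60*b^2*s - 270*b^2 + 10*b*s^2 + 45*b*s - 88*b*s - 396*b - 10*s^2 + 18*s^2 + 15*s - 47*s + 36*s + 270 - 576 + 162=b^2*(-60*s - 270) + b*(10*s^2 - 43*s - 396) + 8*s^2 + 4*s - 144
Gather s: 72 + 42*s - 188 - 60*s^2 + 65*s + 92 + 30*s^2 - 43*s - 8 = -30*s^2 + 64*s - 32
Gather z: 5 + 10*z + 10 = 10*z + 15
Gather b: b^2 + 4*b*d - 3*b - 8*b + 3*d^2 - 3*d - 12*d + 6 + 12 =b^2 + b*(4*d - 11) + 3*d^2 - 15*d + 18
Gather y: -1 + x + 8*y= x + 8*y - 1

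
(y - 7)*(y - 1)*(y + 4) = y^3 - 4*y^2 - 25*y + 28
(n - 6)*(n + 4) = n^2 - 2*n - 24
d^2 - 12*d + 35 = (d - 7)*(d - 5)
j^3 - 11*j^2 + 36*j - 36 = (j - 6)*(j - 3)*(j - 2)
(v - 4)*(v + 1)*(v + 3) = v^3 - 13*v - 12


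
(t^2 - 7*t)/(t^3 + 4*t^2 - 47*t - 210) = t/(t^2 + 11*t + 30)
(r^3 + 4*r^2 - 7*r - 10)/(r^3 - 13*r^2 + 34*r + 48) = (r^2 + 3*r - 10)/(r^2 - 14*r + 48)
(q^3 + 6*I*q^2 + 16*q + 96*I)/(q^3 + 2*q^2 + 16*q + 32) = (q + 6*I)/(q + 2)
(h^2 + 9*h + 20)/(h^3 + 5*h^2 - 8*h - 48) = (h + 5)/(h^2 + h - 12)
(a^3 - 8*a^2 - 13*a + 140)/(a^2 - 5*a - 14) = (a^2 - a - 20)/(a + 2)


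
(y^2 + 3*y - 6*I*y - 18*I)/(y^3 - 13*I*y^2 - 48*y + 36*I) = (y + 3)/(y^2 - 7*I*y - 6)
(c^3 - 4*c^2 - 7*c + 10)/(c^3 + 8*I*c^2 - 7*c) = (c^3 - 4*c^2 - 7*c + 10)/(c*(c^2 + 8*I*c - 7))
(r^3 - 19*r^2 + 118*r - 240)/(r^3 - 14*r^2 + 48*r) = (r - 5)/r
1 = 1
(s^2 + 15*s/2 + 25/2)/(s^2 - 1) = (2*s^2 + 15*s + 25)/(2*(s^2 - 1))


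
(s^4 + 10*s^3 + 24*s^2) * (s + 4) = s^5 + 14*s^4 + 64*s^3 + 96*s^2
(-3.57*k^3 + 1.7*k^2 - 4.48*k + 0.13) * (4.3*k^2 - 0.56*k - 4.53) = -15.351*k^5 + 9.3092*k^4 - 4.0439*k^3 - 4.6332*k^2 + 20.2216*k - 0.5889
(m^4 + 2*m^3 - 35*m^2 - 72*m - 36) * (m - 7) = m^5 - 5*m^4 - 49*m^3 + 173*m^2 + 468*m + 252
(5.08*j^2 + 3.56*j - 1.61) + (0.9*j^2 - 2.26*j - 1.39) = 5.98*j^2 + 1.3*j - 3.0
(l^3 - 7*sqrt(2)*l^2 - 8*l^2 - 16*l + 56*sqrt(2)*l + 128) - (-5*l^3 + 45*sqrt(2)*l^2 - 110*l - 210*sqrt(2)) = 6*l^3 - 52*sqrt(2)*l^2 - 8*l^2 + 56*sqrt(2)*l + 94*l + 128 + 210*sqrt(2)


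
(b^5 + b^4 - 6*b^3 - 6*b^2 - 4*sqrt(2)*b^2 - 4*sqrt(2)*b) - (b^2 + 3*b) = b^5 + b^4 - 6*b^3 - 7*b^2 - 4*sqrt(2)*b^2 - 4*sqrt(2)*b - 3*b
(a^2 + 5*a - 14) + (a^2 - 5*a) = 2*a^2 - 14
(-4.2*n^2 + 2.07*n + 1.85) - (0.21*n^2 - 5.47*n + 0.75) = -4.41*n^2 + 7.54*n + 1.1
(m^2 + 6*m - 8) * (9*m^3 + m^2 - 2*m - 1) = 9*m^5 + 55*m^4 - 68*m^3 - 21*m^2 + 10*m + 8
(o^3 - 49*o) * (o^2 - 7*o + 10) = o^5 - 7*o^4 - 39*o^3 + 343*o^2 - 490*o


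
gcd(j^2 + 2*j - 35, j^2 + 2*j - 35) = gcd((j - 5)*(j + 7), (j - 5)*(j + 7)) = j^2 + 2*j - 35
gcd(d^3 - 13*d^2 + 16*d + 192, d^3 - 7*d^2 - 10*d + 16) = d - 8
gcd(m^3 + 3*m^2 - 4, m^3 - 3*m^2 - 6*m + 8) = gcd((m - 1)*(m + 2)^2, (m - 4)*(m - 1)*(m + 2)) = m^2 + m - 2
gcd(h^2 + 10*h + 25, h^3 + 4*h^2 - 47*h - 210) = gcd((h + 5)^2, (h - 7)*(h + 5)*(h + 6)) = h + 5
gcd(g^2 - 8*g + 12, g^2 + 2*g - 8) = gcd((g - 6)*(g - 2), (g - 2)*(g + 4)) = g - 2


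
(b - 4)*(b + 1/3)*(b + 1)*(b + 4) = b^4 + 4*b^3/3 - 47*b^2/3 - 64*b/3 - 16/3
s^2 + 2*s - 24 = (s - 4)*(s + 6)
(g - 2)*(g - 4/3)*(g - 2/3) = g^3 - 4*g^2 + 44*g/9 - 16/9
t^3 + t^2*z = t^2*(t + z)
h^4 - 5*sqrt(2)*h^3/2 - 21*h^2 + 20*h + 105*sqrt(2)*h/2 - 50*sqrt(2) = (h - 4)*(h - 1)*(h + 5)*(h - 5*sqrt(2)/2)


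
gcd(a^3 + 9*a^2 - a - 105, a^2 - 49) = a + 7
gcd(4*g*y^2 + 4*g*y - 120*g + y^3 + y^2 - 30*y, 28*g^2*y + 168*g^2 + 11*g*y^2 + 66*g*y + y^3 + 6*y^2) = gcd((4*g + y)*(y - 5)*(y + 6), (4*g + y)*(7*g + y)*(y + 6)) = 4*g*y + 24*g + y^2 + 6*y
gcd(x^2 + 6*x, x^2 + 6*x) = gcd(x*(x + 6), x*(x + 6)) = x^2 + 6*x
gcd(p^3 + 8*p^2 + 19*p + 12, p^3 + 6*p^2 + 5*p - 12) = p^2 + 7*p + 12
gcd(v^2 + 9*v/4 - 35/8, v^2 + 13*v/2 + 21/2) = v + 7/2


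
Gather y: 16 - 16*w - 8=8 - 16*w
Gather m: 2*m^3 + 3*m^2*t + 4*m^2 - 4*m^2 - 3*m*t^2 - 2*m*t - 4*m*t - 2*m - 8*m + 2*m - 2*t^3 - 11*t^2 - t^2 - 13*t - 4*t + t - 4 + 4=2*m^3 + 3*m^2*t + m*(-3*t^2 - 6*t - 8) - 2*t^3 - 12*t^2 - 16*t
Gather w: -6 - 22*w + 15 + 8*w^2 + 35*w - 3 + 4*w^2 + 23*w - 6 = 12*w^2 + 36*w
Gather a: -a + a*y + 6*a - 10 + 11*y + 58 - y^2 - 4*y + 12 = a*(y + 5) - y^2 + 7*y + 60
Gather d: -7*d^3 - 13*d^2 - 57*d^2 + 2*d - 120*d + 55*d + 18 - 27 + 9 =-7*d^3 - 70*d^2 - 63*d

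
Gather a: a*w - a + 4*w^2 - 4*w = a*(w - 1) + 4*w^2 - 4*w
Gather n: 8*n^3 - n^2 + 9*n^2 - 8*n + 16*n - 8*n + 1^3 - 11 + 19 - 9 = 8*n^3 + 8*n^2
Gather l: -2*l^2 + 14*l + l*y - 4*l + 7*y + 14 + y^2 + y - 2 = -2*l^2 + l*(y + 10) + y^2 + 8*y + 12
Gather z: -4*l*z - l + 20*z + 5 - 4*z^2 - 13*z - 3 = -l - 4*z^2 + z*(7 - 4*l) + 2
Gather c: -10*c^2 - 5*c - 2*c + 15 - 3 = -10*c^2 - 7*c + 12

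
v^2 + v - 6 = (v - 2)*(v + 3)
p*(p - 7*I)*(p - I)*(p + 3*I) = p^4 - 5*I*p^3 + 17*p^2 - 21*I*p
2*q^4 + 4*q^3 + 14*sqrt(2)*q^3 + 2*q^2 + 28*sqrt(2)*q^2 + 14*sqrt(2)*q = q*(q + 7*sqrt(2))*(sqrt(2)*q + sqrt(2))^2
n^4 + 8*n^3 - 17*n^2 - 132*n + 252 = (n - 3)*(n - 2)*(n + 6)*(n + 7)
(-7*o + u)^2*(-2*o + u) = -98*o^3 + 77*o^2*u - 16*o*u^2 + u^3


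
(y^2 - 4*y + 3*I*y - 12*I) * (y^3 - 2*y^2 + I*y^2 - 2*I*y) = y^5 - 6*y^4 + 4*I*y^4 + 5*y^3 - 24*I*y^3 + 18*y^2 + 32*I*y^2 - 24*y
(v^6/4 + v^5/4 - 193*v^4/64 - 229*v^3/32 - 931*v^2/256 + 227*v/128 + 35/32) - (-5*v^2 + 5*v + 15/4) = v^6/4 + v^5/4 - 193*v^4/64 - 229*v^3/32 + 349*v^2/256 - 413*v/128 - 85/32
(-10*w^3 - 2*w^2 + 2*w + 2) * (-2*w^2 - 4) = 20*w^5 + 4*w^4 + 36*w^3 + 4*w^2 - 8*w - 8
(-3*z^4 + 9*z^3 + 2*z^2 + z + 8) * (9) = -27*z^4 + 81*z^3 + 18*z^2 + 9*z + 72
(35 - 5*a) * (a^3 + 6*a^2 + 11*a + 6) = -5*a^4 + 5*a^3 + 155*a^2 + 355*a + 210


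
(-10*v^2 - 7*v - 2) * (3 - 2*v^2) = 20*v^4 + 14*v^3 - 26*v^2 - 21*v - 6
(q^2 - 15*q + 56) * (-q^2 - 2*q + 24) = -q^4 + 13*q^3 - 2*q^2 - 472*q + 1344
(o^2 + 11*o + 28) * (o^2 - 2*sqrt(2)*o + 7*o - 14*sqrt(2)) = o^4 - 2*sqrt(2)*o^3 + 18*o^3 - 36*sqrt(2)*o^2 + 105*o^2 - 210*sqrt(2)*o + 196*o - 392*sqrt(2)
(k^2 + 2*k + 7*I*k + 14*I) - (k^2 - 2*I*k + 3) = 2*k + 9*I*k - 3 + 14*I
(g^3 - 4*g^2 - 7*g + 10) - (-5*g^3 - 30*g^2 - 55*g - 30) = 6*g^3 + 26*g^2 + 48*g + 40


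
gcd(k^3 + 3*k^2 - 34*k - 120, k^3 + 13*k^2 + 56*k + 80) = k^2 + 9*k + 20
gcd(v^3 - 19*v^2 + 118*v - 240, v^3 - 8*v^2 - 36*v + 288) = v^2 - 14*v + 48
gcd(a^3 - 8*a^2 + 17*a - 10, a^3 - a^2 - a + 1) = a - 1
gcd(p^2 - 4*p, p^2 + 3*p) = p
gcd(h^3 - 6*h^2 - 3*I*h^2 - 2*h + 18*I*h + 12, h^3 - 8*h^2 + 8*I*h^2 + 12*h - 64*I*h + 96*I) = h - 6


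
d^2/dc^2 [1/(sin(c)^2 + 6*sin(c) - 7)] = -(4*sin(c)^3 + 22*sin(c)^2 + 80*sin(c) + 86)/((sin(c) - 1)^2*(sin(c) + 7)^3)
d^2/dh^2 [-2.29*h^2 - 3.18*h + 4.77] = -4.58000000000000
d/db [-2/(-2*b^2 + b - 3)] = 2*(1 - 4*b)/(2*b^2 - b + 3)^2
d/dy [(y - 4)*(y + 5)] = 2*y + 1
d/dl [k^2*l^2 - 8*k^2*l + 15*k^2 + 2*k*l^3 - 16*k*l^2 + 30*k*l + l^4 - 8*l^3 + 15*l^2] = 2*k^2*l - 8*k^2 + 6*k*l^2 - 32*k*l + 30*k + 4*l^3 - 24*l^2 + 30*l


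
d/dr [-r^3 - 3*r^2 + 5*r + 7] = -3*r^2 - 6*r + 5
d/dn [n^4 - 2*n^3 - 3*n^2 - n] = 4*n^3 - 6*n^2 - 6*n - 1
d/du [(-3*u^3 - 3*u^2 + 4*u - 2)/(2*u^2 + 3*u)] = (-6*u^4 - 18*u^3 - 17*u^2 + 8*u + 6)/(u^2*(4*u^2 + 12*u + 9))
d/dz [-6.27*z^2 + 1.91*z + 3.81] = 1.91 - 12.54*z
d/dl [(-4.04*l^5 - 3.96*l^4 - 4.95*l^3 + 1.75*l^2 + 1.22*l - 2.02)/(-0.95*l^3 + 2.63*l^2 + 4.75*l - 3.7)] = (7.676*l^7 - 28.1136*l^6 - 97.5896*l^5 + 6.95399999999999*l^4 + 13.901*l^3 + 54.2919*l^2 - 2.3248*l + 5.081)/(0.9025*l^6 - 4.997*l^5 - 2.1081*l^4 + 32.015*l^3 + 3.1005*l^2 - 35.15*l + 13.69)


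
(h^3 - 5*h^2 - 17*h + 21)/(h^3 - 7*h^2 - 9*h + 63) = (h - 1)/(h - 3)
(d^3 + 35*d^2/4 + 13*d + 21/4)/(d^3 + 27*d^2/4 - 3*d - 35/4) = (4*d + 3)/(4*d - 5)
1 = 1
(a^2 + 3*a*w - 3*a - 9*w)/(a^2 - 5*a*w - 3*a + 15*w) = (-a - 3*w)/(-a + 5*w)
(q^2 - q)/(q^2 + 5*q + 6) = q*(q - 1)/(q^2 + 5*q + 6)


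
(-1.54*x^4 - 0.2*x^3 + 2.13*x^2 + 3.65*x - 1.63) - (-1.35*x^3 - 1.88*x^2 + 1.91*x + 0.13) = -1.54*x^4 + 1.15*x^3 + 4.01*x^2 + 1.74*x - 1.76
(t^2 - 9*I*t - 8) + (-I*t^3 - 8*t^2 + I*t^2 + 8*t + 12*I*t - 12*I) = -I*t^3 - 7*t^2 + I*t^2 + 8*t + 3*I*t - 8 - 12*I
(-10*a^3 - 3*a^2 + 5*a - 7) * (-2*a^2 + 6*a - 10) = 20*a^5 - 54*a^4 + 72*a^3 + 74*a^2 - 92*a + 70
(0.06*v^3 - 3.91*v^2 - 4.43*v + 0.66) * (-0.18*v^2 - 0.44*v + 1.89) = -0.0108*v^5 + 0.6774*v^4 + 2.6312*v^3 - 5.5595*v^2 - 8.6631*v + 1.2474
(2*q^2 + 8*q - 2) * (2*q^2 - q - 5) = 4*q^4 + 14*q^3 - 22*q^2 - 38*q + 10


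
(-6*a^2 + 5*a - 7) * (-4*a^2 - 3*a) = 24*a^4 - 2*a^3 + 13*a^2 + 21*a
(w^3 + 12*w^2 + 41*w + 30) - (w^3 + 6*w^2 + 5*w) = 6*w^2 + 36*w + 30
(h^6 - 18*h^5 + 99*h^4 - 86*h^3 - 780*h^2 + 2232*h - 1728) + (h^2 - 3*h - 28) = h^6 - 18*h^5 + 99*h^4 - 86*h^3 - 779*h^2 + 2229*h - 1756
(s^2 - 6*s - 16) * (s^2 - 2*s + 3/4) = s^4 - 8*s^3 - 13*s^2/4 + 55*s/2 - 12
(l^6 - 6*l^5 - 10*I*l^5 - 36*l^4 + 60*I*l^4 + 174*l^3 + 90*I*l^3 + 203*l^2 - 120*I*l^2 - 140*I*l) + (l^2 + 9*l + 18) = l^6 - 6*l^5 - 10*I*l^5 - 36*l^4 + 60*I*l^4 + 174*l^3 + 90*I*l^3 + 204*l^2 - 120*I*l^2 + 9*l - 140*I*l + 18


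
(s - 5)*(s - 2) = s^2 - 7*s + 10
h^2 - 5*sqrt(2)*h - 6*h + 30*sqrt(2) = (h - 6)*(h - 5*sqrt(2))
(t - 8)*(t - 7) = t^2 - 15*t + 56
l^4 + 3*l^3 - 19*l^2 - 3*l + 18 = (l - 3)*(l - 1)*(l + 1)*(l + 6)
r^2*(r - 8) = r^3 - 8*r^2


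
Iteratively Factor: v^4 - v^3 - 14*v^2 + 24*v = (v)*(v^3 - v^2 - 14*v + 24) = v*(v - 3)*(v^2 + 2*v - 8) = v*(v - 3)*(v + 4)*(v - 2)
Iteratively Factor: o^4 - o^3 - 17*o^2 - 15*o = (o - 5)*(o^3 + 4*o^2 + 3*o) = (o - 5)*(o + 1)*(o^2 + 3*o) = (o - 5)*(o + 1)*(o + 3)*(o)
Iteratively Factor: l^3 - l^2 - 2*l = (l + 1)*(l^2 - 2*l) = (l - 2)*(l + 1)*(l)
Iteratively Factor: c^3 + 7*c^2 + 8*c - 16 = (c + 4)*(c^2 + 3*c - 4) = (c + 4)^2*(c - 1)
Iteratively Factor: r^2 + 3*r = (r + 3)*(r)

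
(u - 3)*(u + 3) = u^2 - 9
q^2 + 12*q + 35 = (q + 5)*(q + 7)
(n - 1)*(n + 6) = n^2 + 5*n - 6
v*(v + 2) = v^2 + 2*v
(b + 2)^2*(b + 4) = b^3 + 8*b^2 + 20*b + 16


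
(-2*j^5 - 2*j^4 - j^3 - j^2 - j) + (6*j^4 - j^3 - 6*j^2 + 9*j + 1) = -2*j^5 + 4*j^4 - 2*j^3 - 7*j^2 + 8*j + 1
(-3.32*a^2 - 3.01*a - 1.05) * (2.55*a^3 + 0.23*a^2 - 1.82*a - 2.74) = -8.466*a^5 - 8.4391*a^4 + 2.6726*a^3 + 14.3335*a^2 + 10.1584*a + 2.877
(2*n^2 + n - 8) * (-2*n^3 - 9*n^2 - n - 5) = -4*n^5 - 20*n^4 + 5*n^3 + 61*n^2 + 3*n + 40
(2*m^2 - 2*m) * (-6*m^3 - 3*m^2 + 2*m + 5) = -12*m^5 + 6*m^4 + 10*m^3 + 6*m^2 - 10*m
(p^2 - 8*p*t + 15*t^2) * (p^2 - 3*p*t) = p^4 - 11*p^3*t + 39*p^2*t^2 - 45*p*t^3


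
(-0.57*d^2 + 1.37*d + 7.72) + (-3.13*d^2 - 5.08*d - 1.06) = -3.7*d^2 - 3.71*d + 6.66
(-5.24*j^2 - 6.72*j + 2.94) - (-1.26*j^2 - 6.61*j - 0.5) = -3.98*j^2 - 0.109999999999999*j + 3.44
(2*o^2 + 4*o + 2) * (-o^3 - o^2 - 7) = -2*o^5 - 6*o^4 - 6*o^3 - 16*o^2 - 28*o - 14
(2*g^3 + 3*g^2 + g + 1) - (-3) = 2*g^3 + 3*g^2 + g + 4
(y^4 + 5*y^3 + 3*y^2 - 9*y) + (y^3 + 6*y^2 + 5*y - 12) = y^4 + 6*y^3 + 9*y^2 - 4*y - 12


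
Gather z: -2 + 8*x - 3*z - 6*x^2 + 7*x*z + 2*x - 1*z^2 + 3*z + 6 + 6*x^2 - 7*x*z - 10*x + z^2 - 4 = 0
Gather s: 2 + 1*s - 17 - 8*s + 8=-7*s - 7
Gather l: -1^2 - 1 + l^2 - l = l^2 - l - 2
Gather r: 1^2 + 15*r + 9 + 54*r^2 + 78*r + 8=54*r^2 + 93*r + 18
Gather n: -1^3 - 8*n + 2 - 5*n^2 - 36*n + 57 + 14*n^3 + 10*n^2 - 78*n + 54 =14*n^3 + 5*n^2 - 122*n + 112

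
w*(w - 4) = w^2 - 4*w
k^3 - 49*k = k*(k - 7)*(k + 7)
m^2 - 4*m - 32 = (m - 8)*(m + 4)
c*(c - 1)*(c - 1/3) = c^3 - 4*c^2/3 + c/3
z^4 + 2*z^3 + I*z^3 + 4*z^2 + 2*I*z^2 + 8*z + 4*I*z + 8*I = (z + 2)*(z - 2*I)*(z + I)*(z + 2*I)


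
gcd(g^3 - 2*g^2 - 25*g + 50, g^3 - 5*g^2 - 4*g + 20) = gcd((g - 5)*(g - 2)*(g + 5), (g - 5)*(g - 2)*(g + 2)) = g^2 - 7*g + 10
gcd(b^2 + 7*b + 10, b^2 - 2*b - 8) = b + 2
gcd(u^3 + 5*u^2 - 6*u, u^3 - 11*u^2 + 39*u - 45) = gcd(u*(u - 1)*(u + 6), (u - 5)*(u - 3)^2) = 1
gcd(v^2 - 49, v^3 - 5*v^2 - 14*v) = v - 7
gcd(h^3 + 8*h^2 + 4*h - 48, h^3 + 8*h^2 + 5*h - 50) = h - 2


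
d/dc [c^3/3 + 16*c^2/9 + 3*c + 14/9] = c^2 + 32*c/9 + 3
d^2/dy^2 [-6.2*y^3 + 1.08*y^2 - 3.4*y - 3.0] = 2.16 - 37.2*y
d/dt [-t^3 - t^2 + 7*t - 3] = -3*t^2 - 2*t + 7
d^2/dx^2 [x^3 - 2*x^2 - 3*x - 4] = 6*x - 4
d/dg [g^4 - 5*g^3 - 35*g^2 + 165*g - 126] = 4*g^3 - 15*g^2 - 70*g + 165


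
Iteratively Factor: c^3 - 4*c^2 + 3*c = (c)*(c^2 - 4*c + 3) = c*(c - 3)*(c - 1)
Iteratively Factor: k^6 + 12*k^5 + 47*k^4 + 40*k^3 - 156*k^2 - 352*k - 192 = (k + 1)*(k^5 + 11*k^4 + 36*k^3 + 4*k^2 - 160*k - 192) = (k + 1)*(k + 4)*(k^4 + 7*k^3 + 8*k^2 - 28*k - 48) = (k + 1)*(k + 3)*(k + 4)*(k^3 + 4*k^2 - 4*k - 16) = (k - 2)*(k + 1)*(k + 3)*(k + 4)*(k^2 + 6*k + 8) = (k - 2)*(k + 1)*(k + 3)*(k + 4)^2*(k + 2)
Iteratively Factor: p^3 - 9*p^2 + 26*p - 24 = (p - 3)*(p^2 - 6*p + 8) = (p - 4)*(p - 3)*(p - 2)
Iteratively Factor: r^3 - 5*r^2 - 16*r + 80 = (r - 4)*(r^2 - r - 20) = (r - 5)*(r - 4)*(r + 4)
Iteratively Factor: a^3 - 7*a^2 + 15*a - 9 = (a - 1)*(a^2 - 6*a + 9) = (a - 3)*(a - 1)*(a - 3)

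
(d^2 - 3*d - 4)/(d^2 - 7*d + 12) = (d + 1)/(d - 3)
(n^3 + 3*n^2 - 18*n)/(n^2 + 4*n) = (n^2 + 3*n - 18)/(n + 4)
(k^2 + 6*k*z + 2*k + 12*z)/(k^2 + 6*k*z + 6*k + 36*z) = (k + 2)/(k + 6)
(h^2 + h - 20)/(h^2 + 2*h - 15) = (h - 4)/(h - 3)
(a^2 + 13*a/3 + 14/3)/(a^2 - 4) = (a + 7/3)/(a - 2)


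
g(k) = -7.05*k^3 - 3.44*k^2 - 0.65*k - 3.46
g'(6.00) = -803.33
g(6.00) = -1654.00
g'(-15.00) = -4656.20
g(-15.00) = 23026.04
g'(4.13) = -389.82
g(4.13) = -561.46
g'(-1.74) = -52.71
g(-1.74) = 24.40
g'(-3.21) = -196.50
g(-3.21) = 196.37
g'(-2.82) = -149.44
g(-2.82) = 129.12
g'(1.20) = -39.36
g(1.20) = -21.38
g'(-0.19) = -0.11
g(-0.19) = -3.41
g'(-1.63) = -45.63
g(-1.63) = 18.99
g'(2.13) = -111.26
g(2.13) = -88.58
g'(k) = -21.15*k^2 - 6.88*k - 0.65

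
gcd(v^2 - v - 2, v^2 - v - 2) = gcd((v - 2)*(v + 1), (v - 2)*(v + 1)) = v^2 - v - 2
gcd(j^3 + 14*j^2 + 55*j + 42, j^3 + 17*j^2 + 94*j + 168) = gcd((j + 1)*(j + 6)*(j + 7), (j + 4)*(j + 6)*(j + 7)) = j^2 + 13*j + 42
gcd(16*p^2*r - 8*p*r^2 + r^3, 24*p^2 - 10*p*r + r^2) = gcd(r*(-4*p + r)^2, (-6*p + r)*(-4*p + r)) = 4*p - r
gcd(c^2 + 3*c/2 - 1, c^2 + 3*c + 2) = c + 2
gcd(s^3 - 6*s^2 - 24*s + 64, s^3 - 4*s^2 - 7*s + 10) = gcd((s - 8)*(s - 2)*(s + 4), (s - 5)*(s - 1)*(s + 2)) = 1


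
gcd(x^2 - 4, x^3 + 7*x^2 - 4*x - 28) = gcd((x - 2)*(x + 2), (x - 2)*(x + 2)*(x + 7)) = x^2 - 4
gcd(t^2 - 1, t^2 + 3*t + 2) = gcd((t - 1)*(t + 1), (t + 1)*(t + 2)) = t + 1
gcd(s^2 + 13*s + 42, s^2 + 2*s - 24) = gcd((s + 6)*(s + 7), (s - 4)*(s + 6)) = s + 6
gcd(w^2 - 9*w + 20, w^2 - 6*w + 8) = w - 4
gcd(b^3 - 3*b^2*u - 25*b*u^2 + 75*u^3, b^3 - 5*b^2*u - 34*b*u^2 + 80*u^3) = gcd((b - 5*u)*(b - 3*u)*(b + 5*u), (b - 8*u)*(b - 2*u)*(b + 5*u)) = b + 5*u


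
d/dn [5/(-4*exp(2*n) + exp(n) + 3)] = (40*exp(n) - 5)*exp(n)/(-4*exp(2*n) + exp(n) + 3)^2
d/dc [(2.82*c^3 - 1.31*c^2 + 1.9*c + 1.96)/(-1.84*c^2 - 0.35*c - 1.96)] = (-5.1888*c^4 - 1.974*c^3 - 12.6271*c^2 + 12.348*c - 3.038)/(3.3856*c^4 + 1.288*c^3 + 7.3353*c^2 + 1.372*c + 3.8416)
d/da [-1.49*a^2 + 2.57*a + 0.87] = 2.57 - 2.98*a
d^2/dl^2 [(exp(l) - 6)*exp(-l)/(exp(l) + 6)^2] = 2*(2*exp(3*l) - 33*exp(2*l) - 72*exp(l) - 108)*exp(-l)/(exp(4*l) + 24*exp(3*l) + 216*exp(2*l) + 864*exp(l) + 1296)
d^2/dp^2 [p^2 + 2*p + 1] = 2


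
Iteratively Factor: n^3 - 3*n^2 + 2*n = (n - 2)*(n^2 - n) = (n - 2)*(n - 1)*(n)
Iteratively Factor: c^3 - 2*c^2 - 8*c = (c - 4)*(c^2 + 2*c) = (c - 4)*(c + 2)*(c)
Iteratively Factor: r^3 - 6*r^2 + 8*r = (r - 2)*(r^2 - 4*r) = (r - 4)*(r - 2)*(r)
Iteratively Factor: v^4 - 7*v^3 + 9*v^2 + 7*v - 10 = (v - 2)*(v^3 - 5*v^2 - v + 5) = (v - 5)*(v - 2)*(v^2 - 1) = (v - 5)*(v - 2)*(v - 1)*(v + 1)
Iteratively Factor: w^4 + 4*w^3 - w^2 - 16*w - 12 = (w - 2)*(w^3 + 6*w^2 + 11*w + 6) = (w - 2)*(w + 3)*(w^2 + 3*w + 2) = (w - 2)*(w + 1)*(w + 3)*(w + 2)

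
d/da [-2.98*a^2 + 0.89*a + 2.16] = 0.89 - 5.96*a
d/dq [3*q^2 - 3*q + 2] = 6*q - 3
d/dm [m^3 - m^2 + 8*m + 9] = 3*m^2 - 2*m + 8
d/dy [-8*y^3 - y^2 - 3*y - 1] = -24*y^2 - 2*y - 3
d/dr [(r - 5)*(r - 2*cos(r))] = r + (r - 5)*(2*sin(r) + 1) - 2*cos(r)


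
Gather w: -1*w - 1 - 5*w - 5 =-6*w - 6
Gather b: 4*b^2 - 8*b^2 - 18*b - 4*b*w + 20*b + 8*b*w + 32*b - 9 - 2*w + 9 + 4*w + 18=-4*b^2 + b*(4*w + 34) + 2*w + 18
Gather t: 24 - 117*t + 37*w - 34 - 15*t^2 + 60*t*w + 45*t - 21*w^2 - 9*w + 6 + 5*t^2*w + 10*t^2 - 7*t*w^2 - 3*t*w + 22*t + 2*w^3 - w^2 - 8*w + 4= t^2*(5*w - 5) + t*(-7*w^2 + 57*w - 50) + 2*w^3 - 22*w^2 + 20*w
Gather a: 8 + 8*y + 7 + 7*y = 15*y + 15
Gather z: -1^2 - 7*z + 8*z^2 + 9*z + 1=8*z^2 + 2*z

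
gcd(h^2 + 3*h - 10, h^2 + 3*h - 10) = h^2 + 3*h - 10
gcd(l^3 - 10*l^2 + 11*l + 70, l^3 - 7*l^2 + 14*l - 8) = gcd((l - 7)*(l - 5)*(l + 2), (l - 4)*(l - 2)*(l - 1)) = 1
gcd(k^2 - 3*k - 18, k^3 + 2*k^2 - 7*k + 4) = 1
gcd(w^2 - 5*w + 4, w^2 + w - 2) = w - 1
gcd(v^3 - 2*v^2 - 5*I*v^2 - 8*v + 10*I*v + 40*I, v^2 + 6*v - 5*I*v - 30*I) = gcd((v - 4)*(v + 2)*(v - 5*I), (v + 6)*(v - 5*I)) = v - 5*I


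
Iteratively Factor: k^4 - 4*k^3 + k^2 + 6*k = (k - 2)*(k^3 - 2*k^2 - 3*k) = (k - 2)*(k + 1)*(k^2 - 3*k) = (k - 3)*(k - 2)*(k + 1)*(k)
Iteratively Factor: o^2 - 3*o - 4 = (o + 1)*(o - 4)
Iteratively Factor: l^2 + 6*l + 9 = (l + 3)*(l + 3)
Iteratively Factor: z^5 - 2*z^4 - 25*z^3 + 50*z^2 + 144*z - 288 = (z - 3)*(z^4 + z^3 - 22*z^2 - 16*z + 96) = (z - 4)*(z - 3)*(z^3 + 5*z^2 - 2*z - 24) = (z - 4)*(z - 3)*(z + 3)*(z^2 + 2*z - 8) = (z - 4)*(z - 3)*(z + 3)*(z + 4)*(z - 2)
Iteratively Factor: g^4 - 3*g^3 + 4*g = (g + 1)*(g^3 - 4*g^2 + 4*g) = g*(g + 1)*(g^2 - 4*g + 4) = g*(g - 2)*(g + 1)*(g - 2)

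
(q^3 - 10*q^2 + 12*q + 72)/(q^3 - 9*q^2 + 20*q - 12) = (q^2 - 4*q - 12)/(q^2 - 3*q + 2)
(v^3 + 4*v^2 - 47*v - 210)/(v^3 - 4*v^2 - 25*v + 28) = (v^2 + 11*v + 30)/(v^2 + 3*v - 4)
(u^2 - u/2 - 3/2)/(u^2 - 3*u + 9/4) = 2*(u + 1)/(2*u - 3)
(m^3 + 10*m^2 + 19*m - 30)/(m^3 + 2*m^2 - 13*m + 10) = (m + 6)/(m - 2)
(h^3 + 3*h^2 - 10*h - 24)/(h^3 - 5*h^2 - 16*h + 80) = (h^2 - h - 6)/(h^2 - 9*h + 20)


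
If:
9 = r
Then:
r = 9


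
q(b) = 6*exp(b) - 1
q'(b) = 6*exp(b)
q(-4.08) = -0.90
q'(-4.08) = 0.10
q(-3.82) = -0.87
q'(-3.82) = 0.13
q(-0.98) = 1.25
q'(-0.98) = 2.25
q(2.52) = 73.57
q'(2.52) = 74.57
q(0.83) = 12.76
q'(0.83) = 13.76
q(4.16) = 383.43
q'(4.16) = 384.43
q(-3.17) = -0.75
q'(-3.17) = 0.25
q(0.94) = 14.36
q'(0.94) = 15.36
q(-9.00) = -1.00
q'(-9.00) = 0.00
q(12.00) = 976527.75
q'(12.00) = 976528.75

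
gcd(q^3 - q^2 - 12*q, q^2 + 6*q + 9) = q + 3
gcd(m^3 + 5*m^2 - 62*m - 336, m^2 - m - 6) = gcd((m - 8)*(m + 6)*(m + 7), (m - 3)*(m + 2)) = 1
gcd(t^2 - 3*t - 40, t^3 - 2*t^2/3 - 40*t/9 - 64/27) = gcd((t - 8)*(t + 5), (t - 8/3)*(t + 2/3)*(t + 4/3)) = 1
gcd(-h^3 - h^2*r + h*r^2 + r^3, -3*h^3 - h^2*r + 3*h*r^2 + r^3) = -h^2 + r^2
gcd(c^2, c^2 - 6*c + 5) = 1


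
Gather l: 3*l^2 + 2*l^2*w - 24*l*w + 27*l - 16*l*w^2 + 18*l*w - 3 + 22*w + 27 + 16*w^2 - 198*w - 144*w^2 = l^2*(2*w + 3) + l*(-16*w^2 - 6*w + 27) - 128*w^2 - 176*w + 24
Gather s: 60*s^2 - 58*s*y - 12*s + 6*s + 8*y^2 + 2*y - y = 60*s^2 + s*(-58*y - 6) + 8*y^2 + y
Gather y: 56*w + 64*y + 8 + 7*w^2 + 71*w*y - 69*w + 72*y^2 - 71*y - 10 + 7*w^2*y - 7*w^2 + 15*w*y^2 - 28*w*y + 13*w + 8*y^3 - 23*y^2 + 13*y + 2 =8*y^3 + y^2*(15*w + 49) + y*(7*w^2 + 43*w + 6)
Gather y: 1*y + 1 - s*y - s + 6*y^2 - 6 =-s + 6*y^2 + y*(1 - s) - 5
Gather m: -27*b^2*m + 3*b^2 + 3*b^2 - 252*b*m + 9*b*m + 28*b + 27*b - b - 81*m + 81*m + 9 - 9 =6*b^2 + 54*b + m*(-27*b^2 - 243*b)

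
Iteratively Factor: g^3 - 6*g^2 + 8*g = (g - 2)*(g^2 - 4*g) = g*(g - 2)*(g - 4)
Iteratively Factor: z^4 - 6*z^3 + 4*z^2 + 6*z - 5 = (z - 1)*(z^3 - 5*z^2 - z + 5) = (z - 5)*(z - 1)*(z^2 - 1) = (z - 5)*(z - 1)^2*(z + 1)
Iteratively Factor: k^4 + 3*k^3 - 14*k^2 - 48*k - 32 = (k + 4)*(k^3 - k^2 - 10*k - 8) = (k - 4)*(k + 4)*(k^2 + 3*k + 2) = (k - 4)*(k + 1)*(k + 4)*(k + 2)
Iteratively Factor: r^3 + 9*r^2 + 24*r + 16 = (r + 1)*(r^2 + 8*r + 16) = (r + 1)*(r + 4)*(r + 4)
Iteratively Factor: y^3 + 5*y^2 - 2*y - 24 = (y - 2)*(y^2 + 7*y + 12) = (y - 2)*(y + 3)*(y + 4)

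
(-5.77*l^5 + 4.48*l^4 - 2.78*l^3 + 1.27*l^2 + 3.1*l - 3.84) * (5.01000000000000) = -28.9077*l^5 + 22.4448*l^4 - 13.9278*l^3 + 6.3627*l^2 + 15.531*l - 19.2384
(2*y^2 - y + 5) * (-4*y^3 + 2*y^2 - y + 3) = -8*y^5 + 8*y^4 - 24*y^3 + 17*y^2 - 8*y + 15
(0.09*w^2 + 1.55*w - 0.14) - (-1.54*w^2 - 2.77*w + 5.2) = 1.63*w^2 + 4.32*w - 5.34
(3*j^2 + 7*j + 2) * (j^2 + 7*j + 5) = 3*j^4 + 28*j^3 + 66*j^2 + 49*j + 10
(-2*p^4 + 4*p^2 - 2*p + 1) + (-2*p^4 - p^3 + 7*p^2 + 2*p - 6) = -4*p^4 - p^3 + 11*p^2 - 5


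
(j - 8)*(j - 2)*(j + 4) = j^3 - 6*j^2 - 24*j + 64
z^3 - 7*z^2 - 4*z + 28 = (z - 7)*(z - 2)*(z + 2)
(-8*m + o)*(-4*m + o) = 32*m^2 - 12*m*o + o^2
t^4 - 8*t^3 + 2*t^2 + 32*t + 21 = (t - 7)*(t - 3)*(t + 1)^2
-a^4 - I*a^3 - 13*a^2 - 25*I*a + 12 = (a - 4*I)*(a + 3*I)*(-I*a + 1)^2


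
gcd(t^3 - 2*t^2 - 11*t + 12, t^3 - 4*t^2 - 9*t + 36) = t^2 - t - 12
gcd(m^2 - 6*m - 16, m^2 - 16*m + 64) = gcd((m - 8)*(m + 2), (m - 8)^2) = m - 8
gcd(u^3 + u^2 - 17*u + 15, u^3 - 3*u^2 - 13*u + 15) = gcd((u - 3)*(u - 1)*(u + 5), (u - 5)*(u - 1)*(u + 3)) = u - 1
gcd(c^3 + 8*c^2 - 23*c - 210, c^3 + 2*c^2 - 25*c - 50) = c - 5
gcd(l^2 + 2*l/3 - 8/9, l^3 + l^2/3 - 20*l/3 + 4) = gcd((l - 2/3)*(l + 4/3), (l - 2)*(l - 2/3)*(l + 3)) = l - 2/3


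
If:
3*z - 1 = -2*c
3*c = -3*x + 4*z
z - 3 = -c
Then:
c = 8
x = -44/3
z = -5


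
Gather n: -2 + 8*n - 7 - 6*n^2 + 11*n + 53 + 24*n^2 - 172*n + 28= 18*n^2 - 153*n + 72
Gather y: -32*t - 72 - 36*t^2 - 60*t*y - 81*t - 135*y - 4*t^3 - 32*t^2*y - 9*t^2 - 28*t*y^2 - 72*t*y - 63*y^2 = -4*t^3 - 45*t^2 - 113*t + y^2*(-28*t - 63) + y*(-32*t^2 - 132*t - 135) - 72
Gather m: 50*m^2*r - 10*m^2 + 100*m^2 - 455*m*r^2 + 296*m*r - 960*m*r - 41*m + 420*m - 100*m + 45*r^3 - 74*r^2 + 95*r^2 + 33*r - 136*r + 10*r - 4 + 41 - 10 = m^2*(50*r + 90) + m*(-455*r^2 - 664*r + 279) + 45*r^3 + 21*r^2 - 93*r + 27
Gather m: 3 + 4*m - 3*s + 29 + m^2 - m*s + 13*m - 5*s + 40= m^2 + m*(17 - s) - 8*s + 72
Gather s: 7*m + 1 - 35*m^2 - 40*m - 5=-35*m^2 - 33*m - 4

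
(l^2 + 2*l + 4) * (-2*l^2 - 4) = -2*l^4 - 4*l^3 - 12*l^2 - 8*l - 16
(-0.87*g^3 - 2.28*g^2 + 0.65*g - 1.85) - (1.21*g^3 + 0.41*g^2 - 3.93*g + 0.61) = -2.08*g^3 - 2.69*g^2 + 4.58*g - 2.46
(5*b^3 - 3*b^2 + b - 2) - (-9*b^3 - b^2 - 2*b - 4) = 14*b^3 - 2*b^2 + 3*b + 2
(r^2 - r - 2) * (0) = 0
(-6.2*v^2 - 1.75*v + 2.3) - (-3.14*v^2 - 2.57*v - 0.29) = -3.06*v^2 + 0.82*v + 2.59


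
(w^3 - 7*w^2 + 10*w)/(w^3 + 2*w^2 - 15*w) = (w^2 - 7*w + 10)/(w^2 + 2*w - 15)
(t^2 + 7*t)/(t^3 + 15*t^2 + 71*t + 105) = t/(t^2 + 8*t + 15)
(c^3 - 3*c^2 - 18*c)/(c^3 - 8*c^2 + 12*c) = (c + 3)/(c - 2)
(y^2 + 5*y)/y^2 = (y + 5)/y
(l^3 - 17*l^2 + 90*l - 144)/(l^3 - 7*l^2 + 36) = (l - 8)/(l + 2)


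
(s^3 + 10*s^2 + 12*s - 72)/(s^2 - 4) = (s^2 + 12*s + 36)/(s + 2)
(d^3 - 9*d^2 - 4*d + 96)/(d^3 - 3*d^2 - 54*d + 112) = (d^2 - d - 12)/(d^2 + 5*d - 14)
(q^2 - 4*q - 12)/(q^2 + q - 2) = (q - 6)/(q - 1)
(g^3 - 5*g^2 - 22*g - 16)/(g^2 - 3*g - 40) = (g^2 + 3*g + 2)/(g + 5)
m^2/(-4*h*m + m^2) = -m/(4*h - m)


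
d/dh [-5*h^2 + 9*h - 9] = 9 - 10*h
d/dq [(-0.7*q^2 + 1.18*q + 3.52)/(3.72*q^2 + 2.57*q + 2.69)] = (-6.1886*q^2 - 29.9548*q - 5.8722)/(13.8384*q^4 + 19.1208*q^3 + 26.6185*q^2 + 13.8266*q + 7.2361)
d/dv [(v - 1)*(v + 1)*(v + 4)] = 3*v^2 + 8*v - 1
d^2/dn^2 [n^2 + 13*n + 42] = 2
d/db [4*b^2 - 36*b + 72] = 8*b - 36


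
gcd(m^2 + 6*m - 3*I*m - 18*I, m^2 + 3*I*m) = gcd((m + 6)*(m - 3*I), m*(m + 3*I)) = 1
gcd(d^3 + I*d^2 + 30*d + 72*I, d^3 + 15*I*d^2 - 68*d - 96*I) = d^2 + 7*I*d - 12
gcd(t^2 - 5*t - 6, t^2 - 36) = t - 6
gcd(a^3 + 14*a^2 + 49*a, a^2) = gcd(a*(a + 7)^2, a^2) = a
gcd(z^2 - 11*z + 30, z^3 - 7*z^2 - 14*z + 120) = z^2 - 11*z + 30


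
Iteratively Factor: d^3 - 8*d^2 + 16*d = (d)*(d^2 - 8*d + 16) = d*(d - 4)*(d - 4)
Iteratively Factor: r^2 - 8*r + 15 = (r - 3)*(r - 5)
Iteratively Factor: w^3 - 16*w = (w - 4)*(w^2 + 4*w) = (w - 4)*(w + 4)*(w)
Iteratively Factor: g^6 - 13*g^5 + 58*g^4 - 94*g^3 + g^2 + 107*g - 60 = (g - 1)*(g^5 - 12*g^4 + 46*g^3 - 48*g^2 - 47*g + 60) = (g - 5)*(g - 1)*(g^4 - 7*g^3 + 11*g^2 + 7*g - 12) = (g - 5)*(g - 4)*(g - 1)*(g^3 - 3*g^2 - g + 3) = (g - 5)*(g - 4)*(g - 1)*(g + 1)*(g^2 - 4*g + 3) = (g - 5)*(g - 4)*(g - 3)*(g - 1)*(g + 1)*(g - 1)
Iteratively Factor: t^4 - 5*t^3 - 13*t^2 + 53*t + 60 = (t - 4)*(t^3 - t^2 - 17*t - 15) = (t - 4)*(t + 1)*(t^2 - 2*t - 15) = (t - 5)*(t - 4)*(t + 1)*(t + 3)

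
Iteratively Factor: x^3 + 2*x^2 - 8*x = (x - 2)*(x^2 + 4*x) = (x - 2)*(x + 4)*(x)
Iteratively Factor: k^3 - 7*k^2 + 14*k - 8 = (k - 4)*(k^2 - 3*k + 2) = (k - 4)*(k - 1)*(k - 2)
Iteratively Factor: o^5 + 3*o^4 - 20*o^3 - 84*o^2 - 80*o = (o)*(o^4 + 3*o^3 - 20*o^2 - 84*o - 80) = o*(o - 5)*(o^3 + 8*o^2 + 20*o + 16) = o*(o - 5)*(o + 2)*(o^2 + 6*o + 8) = o*(o - 5)*(o + 2)^2*(o + 4)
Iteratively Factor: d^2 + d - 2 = (d + 2)*(d - 1)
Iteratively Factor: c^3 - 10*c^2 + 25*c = (c)*(c^2 - 10*c + 25) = c*(c - 5)*(c - 5)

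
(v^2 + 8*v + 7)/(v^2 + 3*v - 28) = (v + 1)/(v - 4)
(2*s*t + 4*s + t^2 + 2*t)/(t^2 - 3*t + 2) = (2*s*t + 4*s + t^2 + 2*t)/(t^2 - 3*t + 2)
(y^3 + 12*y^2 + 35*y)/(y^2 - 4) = y*(y^2 + 12*y + 35)/(y^2 - 4)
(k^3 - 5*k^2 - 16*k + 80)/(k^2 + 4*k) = k - 9 + 20/k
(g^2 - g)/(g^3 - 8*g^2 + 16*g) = (g - 1)/(g^2 - 8*g + 16)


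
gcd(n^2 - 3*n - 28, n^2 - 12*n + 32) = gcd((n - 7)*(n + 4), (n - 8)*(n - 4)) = 1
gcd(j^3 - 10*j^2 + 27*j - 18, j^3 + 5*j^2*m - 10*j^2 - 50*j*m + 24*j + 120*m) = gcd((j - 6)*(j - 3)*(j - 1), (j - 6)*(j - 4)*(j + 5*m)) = j - 6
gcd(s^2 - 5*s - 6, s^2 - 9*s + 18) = s - 6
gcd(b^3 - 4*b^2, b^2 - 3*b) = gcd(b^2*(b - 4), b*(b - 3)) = b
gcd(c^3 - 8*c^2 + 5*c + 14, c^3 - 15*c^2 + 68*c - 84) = c^2 - 9*c + 14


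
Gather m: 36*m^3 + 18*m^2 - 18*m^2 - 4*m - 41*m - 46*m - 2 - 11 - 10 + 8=36*m^3 - 91*m - 15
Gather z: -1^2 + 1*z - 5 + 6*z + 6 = 7*z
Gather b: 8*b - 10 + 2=8*b - 8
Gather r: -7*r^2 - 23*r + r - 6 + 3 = -7*r^2 - 22*r - 3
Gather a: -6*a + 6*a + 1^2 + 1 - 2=0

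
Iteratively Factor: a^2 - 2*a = (a - 2)*(a)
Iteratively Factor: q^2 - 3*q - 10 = (q + 2)*(q - 5)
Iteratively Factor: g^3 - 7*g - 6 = (g + 1)*(g^2 - g - 6) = (g - 3)*(g + 1)*(g + 2)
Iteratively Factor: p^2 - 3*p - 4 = (p + 1)*(p - 4)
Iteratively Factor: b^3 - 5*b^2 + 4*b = (b)*(b^2 - 5*b + 4) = b*(b - 1)*(b - 4)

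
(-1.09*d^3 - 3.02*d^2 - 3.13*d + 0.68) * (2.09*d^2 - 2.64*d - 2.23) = -2.2781*d^5 - 3.4342*d^4 + 3.8618*d^3 + 16.419*d^2 + 5.1847*d - 1.5164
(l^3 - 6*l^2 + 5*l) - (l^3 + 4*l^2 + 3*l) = -10*l^2 + 2*l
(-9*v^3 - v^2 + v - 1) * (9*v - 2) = -81*v^4 + 9*v^3 + 11*v^2 - 11*v + 2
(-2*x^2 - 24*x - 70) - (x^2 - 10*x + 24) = -3*x^2 - 14*x - 94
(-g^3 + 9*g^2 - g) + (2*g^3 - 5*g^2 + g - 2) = g^3 + 4*g^2 - 2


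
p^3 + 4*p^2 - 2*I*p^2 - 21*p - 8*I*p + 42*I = (p - 3)*(p + 7)*(p - 2*I)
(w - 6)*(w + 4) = w^2 - 2*w - 24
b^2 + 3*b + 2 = (b + 1)*(b + 2)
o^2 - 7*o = o*(o - 7)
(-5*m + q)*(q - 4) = -5*m*q + 20*m + q^2 - 4*q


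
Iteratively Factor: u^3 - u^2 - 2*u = (u)*(u^2 - u - 2) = u*(u - 2)*(u + 1)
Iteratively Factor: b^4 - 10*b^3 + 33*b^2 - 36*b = (b)*(b^3 - 10*b^2 + 33*b - 36) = b*(b - 4)*(b^2 - 6*b + 9) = b*(b - 4)*(b - 3)*(b - 3)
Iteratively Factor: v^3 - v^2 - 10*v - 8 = (v - 4)*(v^2 + 3*v + 2) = (v - 4)*(v + 2)*(v + 1)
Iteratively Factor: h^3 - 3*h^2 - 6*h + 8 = (h - 4)*(h^2 + h - 2) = (h - 4)*(h - 1)*(h + 2)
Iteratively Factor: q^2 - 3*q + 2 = (q - 2)*(q - 1)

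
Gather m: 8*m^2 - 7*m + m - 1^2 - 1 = 8*m^2 - 6*m - 2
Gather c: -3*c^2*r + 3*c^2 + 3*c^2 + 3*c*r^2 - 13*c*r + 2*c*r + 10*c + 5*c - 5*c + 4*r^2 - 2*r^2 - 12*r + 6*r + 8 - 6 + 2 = c^2*(6 - 3*r) + c*(3*r^2 - 11*r + 10) + 2*r^2 - 6*r + 4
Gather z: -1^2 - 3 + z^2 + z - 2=z^2 + z - 6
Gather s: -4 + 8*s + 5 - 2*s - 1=6*s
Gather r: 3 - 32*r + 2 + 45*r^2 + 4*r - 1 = 45*r^2 - 28*r + 4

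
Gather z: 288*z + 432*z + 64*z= 784*z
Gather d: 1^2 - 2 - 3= -4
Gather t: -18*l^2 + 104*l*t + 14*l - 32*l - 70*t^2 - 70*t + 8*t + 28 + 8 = -18*l^2 - 18*l - 70*t^2 + t*(104*l - 62) + 36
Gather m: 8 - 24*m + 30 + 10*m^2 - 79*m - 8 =10*m^2 - 103*m + 30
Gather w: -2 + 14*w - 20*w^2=-20*w^2 + 14*w - 2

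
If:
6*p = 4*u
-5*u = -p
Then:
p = 0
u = 0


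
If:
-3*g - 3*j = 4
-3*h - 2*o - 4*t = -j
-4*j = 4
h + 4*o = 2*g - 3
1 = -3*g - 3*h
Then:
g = -1/3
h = 0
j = -1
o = -11/12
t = 5/24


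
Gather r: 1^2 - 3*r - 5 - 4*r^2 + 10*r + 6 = -4*r^2 + 7*r + 2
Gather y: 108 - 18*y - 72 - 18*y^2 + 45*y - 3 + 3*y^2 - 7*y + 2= -15*y^2 + 20*y + 35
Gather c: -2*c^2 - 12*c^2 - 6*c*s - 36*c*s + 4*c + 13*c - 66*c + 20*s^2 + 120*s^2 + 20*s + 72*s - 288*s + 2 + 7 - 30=-14*c^2 + c*(-42*s - 49) + 140*s^2 - 196*s - 21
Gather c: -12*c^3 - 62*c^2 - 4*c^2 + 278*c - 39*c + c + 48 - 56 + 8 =-12*c^3 - 66*c^2 + 240*c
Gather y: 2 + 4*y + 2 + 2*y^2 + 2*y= 2*y^2 + 6*y + 4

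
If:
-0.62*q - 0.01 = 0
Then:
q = -0.02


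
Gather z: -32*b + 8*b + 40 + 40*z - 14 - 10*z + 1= -24*b + 30*z + 27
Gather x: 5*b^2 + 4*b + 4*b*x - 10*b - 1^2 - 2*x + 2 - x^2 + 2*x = 5*b^2 + 4*b*x - 6*b - x^2 + 1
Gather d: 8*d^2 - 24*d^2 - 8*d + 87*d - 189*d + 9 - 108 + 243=-16*d^2 - 110*d + 144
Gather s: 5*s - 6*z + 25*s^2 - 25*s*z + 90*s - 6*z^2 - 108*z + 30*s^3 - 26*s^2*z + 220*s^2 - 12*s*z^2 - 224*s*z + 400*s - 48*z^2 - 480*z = 30*s^3 + s^2*(245 - 26*z) + s*(-12*z^2 - 249*z + 495) - 54*z^2 - 594*z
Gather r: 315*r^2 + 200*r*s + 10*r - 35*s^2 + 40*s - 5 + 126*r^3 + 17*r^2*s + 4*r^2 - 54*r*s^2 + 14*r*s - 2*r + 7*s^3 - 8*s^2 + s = 126*r^3 + r^2*(17*s + 319) + r*(-54*s^2 + 214*s + 8) + 7*s^3 - 43*s^2 + 41*s - 5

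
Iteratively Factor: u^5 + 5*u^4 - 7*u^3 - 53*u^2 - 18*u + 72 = (u - 3)*(u^4 + 8*u^3 + 17*u^2 - 2*u - 24) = (u - 3)*(u + 3)*(u^3 + 5*u^2 + 2*u - 8) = (u - 3)*(u + 2)*(u + 3)*(u^2 + 3*u - 4) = (u - 3)*(u - 1)*(u + 2)*(u + 3)*(u + 4)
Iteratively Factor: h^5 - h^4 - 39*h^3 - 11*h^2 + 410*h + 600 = (h - 5)*(h^4 + 4*h^3 - 19*h^2 - 106*h - 120) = (h - 5)*(h + 2)*(h^3 + 2*h^2 - 23*h - 60) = (h - 5)*(h + 2)*(h + 4)*(h^2 - 2*h - 15) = (h - 5)^2*(h + 2)*(h + 4)*(h + 3)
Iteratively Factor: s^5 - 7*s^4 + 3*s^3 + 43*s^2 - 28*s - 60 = (s - 5)*(s^4 - 2*s^3 - 7*s^2 + 8*s + 12) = (s - 5)*(s + 2)*(s^3 - 4*s^2 + s + 6) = (s - 5)*(s + 1)*(s + 2)*(s^2 - 5*s + 6) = (s - 5)*(s - 2)*(s + 1)*(s + 2)*(s - 3)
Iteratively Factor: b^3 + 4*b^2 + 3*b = (b + 1)*(b^2 + 3*b) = b*(b + 1)*(b + 3)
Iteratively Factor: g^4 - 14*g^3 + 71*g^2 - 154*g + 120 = (g - 5)*(g^3 - 9*g^2 + 26*g - 24) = (g - 5)*(g - 3)*(g^2 - 6*g + 8) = (g - 5)*(g - 3)*(g - 2)*(g - 4)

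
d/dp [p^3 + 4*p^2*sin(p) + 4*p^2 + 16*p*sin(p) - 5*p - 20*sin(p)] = 4*p^2*cos(p) + 3*p^2 + 8*p*sin(p) + 16*p*cos(p) + 8*p + 16*sin(p) - 20*cos(p) - 5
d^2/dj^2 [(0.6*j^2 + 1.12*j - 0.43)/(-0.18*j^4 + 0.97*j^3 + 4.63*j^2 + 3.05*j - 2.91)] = (-0.11664*j^8 + 0.193104*j^7 + 1.278312*j^6 - 6.92754*j^5 - 17.271624*j^4 - 6.46888799999999*j^3 - 26.203644*j^2 - 46.82454*j - 10.455652)/(0.005832*j^12 - 0.094284*j^11 + 0.0580499999999999*j^10 + 3.641255*j^9 + 1.984857*j^8 - 58.78791*j^7 - 182.753734*j^6 - 154.388844*j^5 + 114.160596*j^4 + 193.546594*j^3 - 36.411084*j^2 - 77.483115*j + 24.642171)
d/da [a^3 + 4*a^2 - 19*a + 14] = 3*a^2 + 8*a - 19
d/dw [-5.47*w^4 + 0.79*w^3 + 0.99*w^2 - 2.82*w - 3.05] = -21.88*w^3 + 2.37*w^2 + 1.98*w - 2.82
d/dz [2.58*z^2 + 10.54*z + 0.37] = 5.16*z + 10.54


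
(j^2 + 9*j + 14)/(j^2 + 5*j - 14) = (j + 2)/(j - 2)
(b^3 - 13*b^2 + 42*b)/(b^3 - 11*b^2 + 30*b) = (b - 7)/(b - 5)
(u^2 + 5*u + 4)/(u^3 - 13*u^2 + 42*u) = (u^2 + 5*u + 4)/(u*(u^2 - 13*u + 42))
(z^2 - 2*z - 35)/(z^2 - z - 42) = (z + 5)/(z + 6)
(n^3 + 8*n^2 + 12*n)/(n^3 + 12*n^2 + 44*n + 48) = n/(n + 4)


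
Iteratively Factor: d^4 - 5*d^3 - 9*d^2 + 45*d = (d + 3)*(d^3 - 8*d^2 + 15*d) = (d - 3)*(d + 3)*(d^2 - 5*d) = d*(d - 3)*(d + 3)*(d - 5)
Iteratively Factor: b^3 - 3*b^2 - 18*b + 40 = (b - 2)*(b^2 - b - 20) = (b - 2)*(b + 4)*(b - 5)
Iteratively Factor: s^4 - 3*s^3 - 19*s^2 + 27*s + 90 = (s + 3)*(s^3 - 6*s^2 - s + 30) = (s + 2)*(s + 3)*(s^2 - 8*s + 15) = (s - 3)*(s + 2)*(s + 3)*(s - 5)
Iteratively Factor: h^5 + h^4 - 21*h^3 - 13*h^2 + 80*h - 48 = (h + 3)*(h^4 - 2*h^3 - 15*h^2 + 32*h - 16) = (h - 4)*(h + 3)*(h^3 + 2*h^2 - 7*h + 4) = (h - 4)*(h - 1)*(h + 3)*(h^2 + 3*h - 4) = (h - 4)*(h - 1)^2*(h + 3)*(h + 4)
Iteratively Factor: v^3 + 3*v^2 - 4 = (v - 1)*(v^2 + 4*v + 4) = (v - 1)*(v + 2)*(v + 2)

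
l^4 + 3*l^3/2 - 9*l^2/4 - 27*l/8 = l*(l - 3/2)*(l + 3/2)^2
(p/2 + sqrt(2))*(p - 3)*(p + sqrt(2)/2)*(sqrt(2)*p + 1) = sqrt(2)*p^4/2 - 3*sqrt(2)*p^3/2 + 3*p^3 - 9*p^2 + 9*sqrt(2)*p^2/4 - 27*sqrt(2)*p/4 + p - 3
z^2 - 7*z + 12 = (z - 4)*(z - 3)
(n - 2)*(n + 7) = n^2 + 5*n - 14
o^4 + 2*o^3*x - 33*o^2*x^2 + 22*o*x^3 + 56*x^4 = (o - 4*x)*(o - 2*x)*(o + x)*(o + 7*x)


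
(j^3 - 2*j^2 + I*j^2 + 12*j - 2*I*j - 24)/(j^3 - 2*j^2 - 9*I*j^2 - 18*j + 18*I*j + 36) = (j + 4*I)/(j - 6*I)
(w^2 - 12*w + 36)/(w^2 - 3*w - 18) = (w - 6)/(w + 3)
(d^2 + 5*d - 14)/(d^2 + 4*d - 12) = (d + 7)/(d + 6)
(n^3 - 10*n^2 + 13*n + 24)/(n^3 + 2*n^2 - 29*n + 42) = (n^2 - 7*n - 8)/(n^2 + 5*n - 14)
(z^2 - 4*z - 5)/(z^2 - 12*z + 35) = (z + 1)/(z - 7)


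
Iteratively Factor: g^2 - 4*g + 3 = (g - 3)*(g - 1)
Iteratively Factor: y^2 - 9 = (y + 3)*(y - 3)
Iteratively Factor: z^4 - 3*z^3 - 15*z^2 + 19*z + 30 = (z + 3)*(z^3 - 6*z^2 + 3*z + 10) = (z - 5)*(z + 3)*(z^2 - z - 2) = (z - 5)*(z - 2)*(z + 3)*(z + 1)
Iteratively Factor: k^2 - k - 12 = (k + 3)*(k - 4)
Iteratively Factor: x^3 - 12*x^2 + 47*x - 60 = (x - 3)*(x^2 - 9*x + 20) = (x - 4)*(x - 3)*(x - 5)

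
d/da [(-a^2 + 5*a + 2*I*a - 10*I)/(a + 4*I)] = (-a^2 - 8*I*a - 8 + 30*I)/(a^2 + 8*I*a - 16)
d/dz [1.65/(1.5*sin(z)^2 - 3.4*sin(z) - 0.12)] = (5.61 - 4.95*sin(z))*cos(z)/(-1.5*sin(z)^2 + 3.4*sin(z) + 0.12)^2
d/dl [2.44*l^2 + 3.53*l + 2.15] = 4.88*l + 3.53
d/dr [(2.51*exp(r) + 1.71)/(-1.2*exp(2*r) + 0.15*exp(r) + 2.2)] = (3.012*exp(2*r) + 4.104*exp(r) + 5.2655)*exp(r)/(1.44*exp(4*r) - 0.36*exp(3*r) - 5.2575*exp(2*r) + 0.66*exp(r) + 4.84)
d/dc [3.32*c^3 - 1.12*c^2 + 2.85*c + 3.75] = 9.96*c^2 - 2.24*c + 2.85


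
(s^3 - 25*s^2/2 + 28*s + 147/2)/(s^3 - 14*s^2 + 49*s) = (s + 3/2)/s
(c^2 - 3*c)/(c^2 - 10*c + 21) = c/(c - 7)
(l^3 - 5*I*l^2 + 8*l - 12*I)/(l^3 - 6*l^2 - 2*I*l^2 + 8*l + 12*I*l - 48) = (l^2 - 7*I*l - 6)/(l^2 + l*(-6 - 4*I) + 24*I)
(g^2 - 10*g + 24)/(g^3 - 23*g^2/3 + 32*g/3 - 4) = 3*(g - 4)/(3*g^2 - 5*g + 2)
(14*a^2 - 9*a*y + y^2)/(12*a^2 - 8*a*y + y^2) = (-7*a + y)/(-6*a + y)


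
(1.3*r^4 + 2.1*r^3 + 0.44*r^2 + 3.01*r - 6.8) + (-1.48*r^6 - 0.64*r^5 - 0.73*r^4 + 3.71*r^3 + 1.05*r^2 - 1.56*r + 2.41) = -1.48*r^6 - 0.64*r^5 + 0.57*r^4 + 5.81*r^3 + 1.49*r^2 + 1.45*r - 4.39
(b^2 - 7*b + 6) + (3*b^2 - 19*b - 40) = 4*b^2 - 26*b - 34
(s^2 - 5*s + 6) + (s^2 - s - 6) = 2*s^2 - 6*s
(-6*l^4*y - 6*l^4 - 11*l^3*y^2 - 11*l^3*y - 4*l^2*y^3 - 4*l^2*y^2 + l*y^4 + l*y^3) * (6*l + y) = -36*l^5*y - 36*l^5 - 72*l^4*y^2 - 72*l^4*y - 35*l^3*y^3 - 35*l^3*y^2 + 2*l^2*y^4 + 2*l^2*y^3 + l*y^5 + l*y^4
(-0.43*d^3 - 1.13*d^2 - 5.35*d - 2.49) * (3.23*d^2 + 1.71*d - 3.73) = -1.3889*d^5 - 4.3852*d^4 - 17.6089*d^3 - 12.9763*d^2 + 15.6976*d + 9.2877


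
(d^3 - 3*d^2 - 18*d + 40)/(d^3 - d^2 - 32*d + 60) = (d + 4)/(d + 6)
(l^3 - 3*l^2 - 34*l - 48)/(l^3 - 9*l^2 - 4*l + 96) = (l + 2)/(l - 4)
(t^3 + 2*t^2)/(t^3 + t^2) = (t + 2)/(t + 1)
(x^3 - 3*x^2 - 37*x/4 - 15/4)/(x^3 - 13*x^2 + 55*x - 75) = (x^2 + 2*x + 3/4)/(x^2 - 8*x + 15)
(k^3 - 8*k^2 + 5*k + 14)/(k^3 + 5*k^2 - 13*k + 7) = (k^3 - 8*k^2 + 5*k + 14)/(k^3 + 5*k^2 - 13*k + 7)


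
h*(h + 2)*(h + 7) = h^3 + 9*h^2 + 14*h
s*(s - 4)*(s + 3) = s^3 - s^2 - 12*s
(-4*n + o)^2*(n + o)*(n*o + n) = 16*n^4*o + 16*n^4 + 8*n^3*o^2 + 8*n^3*o - 7*n^2*o^3 - 7*n^2*o^2 + n*o^4 + n*o^3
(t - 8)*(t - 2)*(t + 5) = t^3 - 5*t^2 - 34*t + 80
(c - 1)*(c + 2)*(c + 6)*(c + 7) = c^4 + 14*c^3 + 53*c^2 + 16*c - 84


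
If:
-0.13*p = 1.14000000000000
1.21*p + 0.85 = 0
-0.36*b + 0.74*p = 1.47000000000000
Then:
No Solution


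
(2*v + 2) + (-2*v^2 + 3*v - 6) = -2*v^2 + 5*v - 4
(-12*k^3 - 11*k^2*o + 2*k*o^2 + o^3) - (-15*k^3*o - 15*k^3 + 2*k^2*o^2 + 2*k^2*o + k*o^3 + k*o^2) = 15*k^3*o + 3*k^3 - 2*k^2*o^2 - 13*k^2*o - k*o^3 + k*o^2 + o^3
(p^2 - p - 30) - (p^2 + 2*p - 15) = -3*p - 15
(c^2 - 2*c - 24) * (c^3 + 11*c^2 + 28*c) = c^5 + 9*c^4 - 18*c^3 - 320*c^2 - 672*c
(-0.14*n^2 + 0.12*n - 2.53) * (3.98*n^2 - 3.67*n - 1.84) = -0.5572*n^4 + 0.9914*n^3 - 10.2522*n^2 + 9.0643*n + 4.6552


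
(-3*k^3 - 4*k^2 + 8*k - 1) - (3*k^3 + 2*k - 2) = -6*k^3 - 4*k^2 + 6*k + 1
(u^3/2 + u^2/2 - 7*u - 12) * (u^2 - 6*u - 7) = u^5/2 - 5*u^4/2 - 27*u^3/2 + 53*u^2/2 + 121*u + 84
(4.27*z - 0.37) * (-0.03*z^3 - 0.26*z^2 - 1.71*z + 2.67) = -0.1281*z^4 - 1.0991*z^3 - 7.2055*z^2 + 12.0336*z - 0.9879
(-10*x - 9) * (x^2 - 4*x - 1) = -10*x^3 + 31*x^2 + 46*x + 9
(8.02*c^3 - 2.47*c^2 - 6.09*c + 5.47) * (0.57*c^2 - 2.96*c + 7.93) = 4.5714*c^5 - 25.1471*c^4 + 67.4385*c^3 + 1.5572*c^2 - 64.4849*c + 43.3771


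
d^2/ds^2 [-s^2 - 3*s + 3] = -2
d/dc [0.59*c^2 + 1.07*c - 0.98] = 1.18*c + 1.07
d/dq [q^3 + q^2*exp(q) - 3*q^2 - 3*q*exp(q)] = q^2*exp(q) + 3*q^2 - q*exp(q) - 6*q - 3*exp(q)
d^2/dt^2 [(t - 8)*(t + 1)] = 2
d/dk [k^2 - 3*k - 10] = 2*k - 3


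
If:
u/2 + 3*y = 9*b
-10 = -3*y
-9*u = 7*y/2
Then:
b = 505/486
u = -35/27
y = 10/3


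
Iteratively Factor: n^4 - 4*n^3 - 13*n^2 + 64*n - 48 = (n + 4)*(n^3 - 8*n^2 + 19*n - 12) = (n - 4)*(n + 4)*(n^2 - 4*n + 3) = (n - 4)*(n - 3)*(n + 4)*(n - 1)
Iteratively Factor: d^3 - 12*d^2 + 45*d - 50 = (d - 2)*(d^2 - 10*d + 25) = (d - 5)*(d - 2)*(d - 5)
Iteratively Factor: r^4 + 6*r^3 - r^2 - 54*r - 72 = (r - 3)*(r^3 + 9*r^2 + 26*r + 24) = (r - 3)*(r + 3)*(r^2 + 6*r + 8) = (r - 3)*(r + 3)*(r + 4)*(r + 2)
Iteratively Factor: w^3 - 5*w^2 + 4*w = (w - 4)*(w^2 - w) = w*(w - 4)*(w - 1)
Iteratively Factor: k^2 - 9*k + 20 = (k - 4)*(k - 5)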